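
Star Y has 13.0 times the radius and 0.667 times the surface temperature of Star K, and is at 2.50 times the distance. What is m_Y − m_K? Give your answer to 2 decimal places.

L_Y/L_K = (13.0)²(0.667)⁴ = 33.45.
F_Y/F_K = (L_Y/L_K)/(d_Y/d_K)² = 33.45/6.250 = 5.352.
m_Y − m_K = −2.5 log₁₀(5.352) = -1.82.

-1.82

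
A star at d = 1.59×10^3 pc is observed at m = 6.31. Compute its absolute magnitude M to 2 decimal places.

M = m − 5 log₁₀(d/10 pc) = 6.31 − 5 log₁₀(1.59×10^3/10)
  = 6.31 − 5 × 2.201 = 6.31 − 11.01 = -4.70.

-4.70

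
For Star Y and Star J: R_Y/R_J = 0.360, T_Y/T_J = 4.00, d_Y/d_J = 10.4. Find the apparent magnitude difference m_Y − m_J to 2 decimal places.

1.28

L_Y/L_J = (0.360)²(4.00)⁴ = 33.18.
F_Y/F_J = (L_Y/L_J)/(d_Y/d_J)² = 33.18/108.2 = 0.3067.
m_Y − m_J = −2.5 log₁₀(0.3067) = 1.28.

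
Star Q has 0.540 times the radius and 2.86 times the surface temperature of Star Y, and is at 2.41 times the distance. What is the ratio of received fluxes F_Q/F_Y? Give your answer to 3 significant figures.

L_Q/L_Y = (R_Q/R_Y)²(T_Q/T_Y)⁴ = (0.540)² × (2.86)⁴ = 19.51.
F_Q/F_Y = (L_Q/L_Y)/(d_Q/d_Y)² = 19.51 / (2.41)² = 3.359.

3.36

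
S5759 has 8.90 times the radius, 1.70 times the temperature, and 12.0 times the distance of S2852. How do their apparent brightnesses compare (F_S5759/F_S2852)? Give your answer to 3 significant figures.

L_S5759/L_S2852 = (R_S5759/R_S2852)²(T_S5759/T_S2852)⁴ = (8.90)² × (1.70)⁴ = 661.6.
F_S5759/F_S2852 = (L_S5759/L_S2852)/(d_S5759/d_S2852)² = 661.6 / (12.0)² = 4.594.

4.59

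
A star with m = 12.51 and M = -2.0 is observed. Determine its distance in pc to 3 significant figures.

m − M = 5 log₁₀(d/10 pc)
12.51 − (-2.0) = 14.51 = 5 log₁₀(d/10)
d = 10 × 10^(14.51/5) = 10 × 10^2.902 = 7980 pc.

7.98×10^3 pc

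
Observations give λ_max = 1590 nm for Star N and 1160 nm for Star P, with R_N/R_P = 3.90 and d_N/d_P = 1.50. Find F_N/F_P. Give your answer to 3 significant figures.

Wien's law: T_N/T_P = λ_P/λ_N = 1160/1590 = 0.7296.
L_N/L_P = (R_N/R_P)²(T_N/T_P)⁴ = (3.90)²(0.7296)⁴ = 4.309.
F_N/F_P = (L_N/L_P)/(d_N/d_P)² = 4.309/(1.50)² = 1.915.

1.92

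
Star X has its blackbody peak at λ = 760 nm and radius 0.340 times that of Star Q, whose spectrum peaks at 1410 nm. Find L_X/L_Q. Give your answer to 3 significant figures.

Wien's law gives T ∝ 1/λ_max, so T_X/T_Q = λ_Q/λ_X = 1410/760 = 1.855.
Then L ∝ R²T⁴ gives L_X/L_Q = (0.340)² × (1.855)⁴ = 0.1156 × 11.85 = 1.370.

1.37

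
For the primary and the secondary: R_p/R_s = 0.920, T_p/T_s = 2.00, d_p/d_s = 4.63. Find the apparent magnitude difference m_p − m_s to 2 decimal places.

L_p/L_s = (0.920)²(2.00)⁴ = 13.54.
F_p/F_s = (L_p/L_s)/(d_p/d_s)² = 13.54/21.44 = 0.6317.
m_p − m_s = −2.5 log₁₀(0.6317) = 0.50.

0.50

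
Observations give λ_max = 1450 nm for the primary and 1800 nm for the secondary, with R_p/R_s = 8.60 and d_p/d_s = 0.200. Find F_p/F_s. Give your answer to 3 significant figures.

4.39×10^3

Wien's law: T_p/T_s = λ_s/λ_p = 1800/1450 = 1.241.
L_p/L_s = (R_p/R_s)²(T_p/T_s)⁴ = (8.60)²(1.241)⁴ = 175.6.
F_p/F_s = (L_p/L_s)/(d_p/d_s)² = 175.6/(0.200)² = 4391.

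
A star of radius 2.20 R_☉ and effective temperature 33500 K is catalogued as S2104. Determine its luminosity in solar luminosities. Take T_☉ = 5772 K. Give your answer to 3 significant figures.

L/L_☉ = (R/R_☉)² (T/T_☉)⁴ = (2.20)² × (33500/5772)⁴
       = 4.840 × (5.804)⁴ = 4.840 × 1135 = 5492.

5.49×10^3 solar luminosities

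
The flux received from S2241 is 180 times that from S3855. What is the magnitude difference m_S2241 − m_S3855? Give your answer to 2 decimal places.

m_S2241 − m_S3855 = −2.5 log₁₀(F_S2241/F_S3855) = −2.5 log₁₀(180) = −2.5 × (2.255) = -5.638.

-5.64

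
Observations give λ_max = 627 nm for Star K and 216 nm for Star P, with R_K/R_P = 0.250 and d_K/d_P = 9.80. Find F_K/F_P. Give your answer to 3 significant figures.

9.17×10^-6

Wien's law: T_K/T_P = λ_P/λ_K = 216/627 = 0.3445.
L_K/L_P = (R_K/R_P)²(T_K/T_P)⁴ = (0.250)²(0.3445)⁴ = 8.803×10^-4.
F_K/F_P = (L_K/L_P)/(d_K/d_P)² = 8.803×10^-4/(9.80)² = 9.166×10^-6.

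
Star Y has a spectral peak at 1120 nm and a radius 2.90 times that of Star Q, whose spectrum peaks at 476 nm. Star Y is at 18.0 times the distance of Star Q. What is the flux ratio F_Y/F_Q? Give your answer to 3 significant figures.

Wien's law: T_Y/T_Q = λ_Q/λ_Y = 476/1120 = 0.4250.
L_Y/L_Q = (R_Y/R_Q)²(T_Y/T_Q)⁴ = (2.90)²(0.4250)⁴ = 0.2744.
F_Y/F_Q = (L_Y/L_Q)/(d_Y/d_Q)² = 0.2744/(18.0)² = 8.469×10^-4.

8.47×10^-4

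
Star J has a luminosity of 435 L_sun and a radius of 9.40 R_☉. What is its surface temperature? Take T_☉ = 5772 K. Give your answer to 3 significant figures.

8.60×10^3 K

T/T_☉ = (L/L_☉)^(1/4) / (R/R_☉)^(1/2)
T = 5772 × (435)^(1/4) / √(9.40) = 5772 × 4.567 / 3.066 = 8598 K.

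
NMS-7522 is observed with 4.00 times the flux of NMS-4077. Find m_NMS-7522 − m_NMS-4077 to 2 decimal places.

-1.51

m_NMS-7522 − m_NMS-4077 = −2.5 log₁₀(F_NMS-7522/F_NMS-4077) = −2.5 log₁₀(4.00) = −2.5 × (0.602) = -1.505.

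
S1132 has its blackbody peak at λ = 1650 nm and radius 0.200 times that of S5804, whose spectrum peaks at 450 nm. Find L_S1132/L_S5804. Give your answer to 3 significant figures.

Wien's law gives T ∝ 1/λ_max, so T_S1132/T_S5804 = λ_S5804/λ_S1132 = 450/1650 = 0.2727.
Then L ∝ R²T⁴ gives L_S1132/L_S5804 = (0.200)² × (0.2727)⁴ = 0.04000 × 0.005532 = 2.213×10^-4.

2.21×10^-4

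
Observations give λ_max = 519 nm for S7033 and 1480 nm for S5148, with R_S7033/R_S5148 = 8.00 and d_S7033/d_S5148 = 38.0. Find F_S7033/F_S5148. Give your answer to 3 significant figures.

2.93

Wien's law: T_S7033/T_S5148 = λ_S5148/λ_S7033 = 1480/519 = 2.852.
L_S7033/L_S5148 = (R_S7033/R_S5148)²(T_S7033/T_S5148)⁴ = (8.00)²(2.852)⁴ = 4232.
F_S7033/F_S5148 = (L_S7033/L_S5148)/(d_S7033/d_S5148)² = 4232/(38.0)² = 2.931.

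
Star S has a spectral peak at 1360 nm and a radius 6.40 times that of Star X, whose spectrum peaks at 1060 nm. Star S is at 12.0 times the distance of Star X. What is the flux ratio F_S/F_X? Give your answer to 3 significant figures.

0.105

Wien's law: T_S/T_X = λ_X/λ_S = 1060/1360 = 0.7794.
L_S/L_X = (R_S/R_X)²(T_S/T_X)⁴ = (6.40)²(0.7794)⁴ = 15.12.
F_S/F_X = (L_S/L_X)/(d_S/d_X)² = 15.12/(12.0)² = 0.1050.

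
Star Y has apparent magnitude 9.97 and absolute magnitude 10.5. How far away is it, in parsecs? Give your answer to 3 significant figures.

7.83 pc

m − M = 5 log₁₀(d/10 pc)
9.97 − (10.5) = -0.53 = 5 log₁₀(d/10)
d = 10 × 10^(-0.53/5) = 10 × 10^-0.106 = 7.834 pc.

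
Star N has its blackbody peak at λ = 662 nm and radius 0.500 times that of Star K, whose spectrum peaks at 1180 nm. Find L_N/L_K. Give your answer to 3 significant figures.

Wien's law gives T ∝ 1/λ_max, so T_N/T_K = λ_K/λ_N = 1180/662 = 1.782.
Then L ∝ R²T⁴ gives L_N/L_K = (0.500)² × (1.782)⁴ = 0.2500 × 10.09 = 2.524.

2.52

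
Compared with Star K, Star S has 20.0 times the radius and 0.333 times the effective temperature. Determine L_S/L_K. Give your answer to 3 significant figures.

4.92

From the Stefan–Boltzmann law, L ∝ R²T⁴, so
L_S/L_K = (R_S/R_K)² (T_S/T_K)⁴ = (20.0)² × (0.333)⁴ = 400.0 × 0.01230 = 4.919.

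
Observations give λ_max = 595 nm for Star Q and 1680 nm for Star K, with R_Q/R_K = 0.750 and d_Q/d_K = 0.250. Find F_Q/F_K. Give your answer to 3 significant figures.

Wien's law: T_Q/T_K = λ_K/λ_Q = 1680/595 = 2.824.
L_Q/L_K = (R_Q/R_K)²(T_Q/T_K)⁴ = (0.750)²(2.824)⁴ = 35.75.
F_Q/F_K = (L_Q/L_K)/(d_Q/d_K)² = 35.75/(0.250)² = 572.0.

572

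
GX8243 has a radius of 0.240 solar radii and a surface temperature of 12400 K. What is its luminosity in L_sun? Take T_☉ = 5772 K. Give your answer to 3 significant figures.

1.23 L_sun

L/L_☉ = (R/R_☉)² (T/T_☉)⁴ = (0.240)² × (12400/5772)⁴
       = 0.05760 × (2.148)⁴ = 0.05760 × 21.30 = 1.227.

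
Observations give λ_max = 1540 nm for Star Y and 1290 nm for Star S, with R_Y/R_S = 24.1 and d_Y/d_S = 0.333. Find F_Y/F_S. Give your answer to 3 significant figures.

2.58×10^3

Wien's law: T_Y/T_S = λ_S/λ_Y = 1290/1540 = 0.8377.
L_Y/L_S = (R_Y/R_S)²(T_Y/T_S)⁴ = (24.1)²(0.8377)⁴ = 286.0.
F_Y/F_S = (L_Y/L_S)/(d_Y/d_S)² = 286.0/(0.333)² = 2579.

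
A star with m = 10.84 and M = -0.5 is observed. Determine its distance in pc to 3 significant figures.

m − M = 5 log₁₀(d/10 pc)
10.84 − (-0.5) = 11.34 = 5 log₁₀(d/10)
d = 10 × 10^(11.34/5) = 10 × 10^2.268 = 1854 pc.

1.85×10^3 pc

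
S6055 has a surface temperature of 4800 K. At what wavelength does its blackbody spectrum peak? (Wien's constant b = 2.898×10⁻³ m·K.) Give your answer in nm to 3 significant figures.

λ_max = b/T = 2.898×10⁻³ / 4800 = 6.04×10^-7 m = 603.8 nm.

604 nm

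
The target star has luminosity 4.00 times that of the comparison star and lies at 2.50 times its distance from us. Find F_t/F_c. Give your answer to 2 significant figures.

F = L/(4πd²), so F_t/F_c = (L_t/L_c) / (d_t/d_c)²
= 4.00 / (2.50)² = 4.00 / 6.250 = 0.6400.

0.64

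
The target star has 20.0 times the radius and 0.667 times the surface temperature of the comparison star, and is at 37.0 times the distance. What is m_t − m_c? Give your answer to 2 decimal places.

3.09

L_t/L_c = (20.0)²(0.667)⁴ = 79.17.
F_t/F_c = (L_t/L_c)/(d_t/d_c)² = 79.17/1369 = 0.05783.
m_t − m_c = −2.5 log₁₀(0.05783) = 3.09.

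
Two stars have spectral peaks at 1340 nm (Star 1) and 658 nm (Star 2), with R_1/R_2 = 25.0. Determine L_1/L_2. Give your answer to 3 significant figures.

Wien's law gives T ∝ 1/λ_max, so T_1/T_2 = λ_2/λ_1 = 658/1340 = 0.4910.
Then L ∝ R²T⁴ gives L_1/L_2 = (25.0)² × (0.4910)⁴ = 625.0 × 0.05814 = 36.34.

36.3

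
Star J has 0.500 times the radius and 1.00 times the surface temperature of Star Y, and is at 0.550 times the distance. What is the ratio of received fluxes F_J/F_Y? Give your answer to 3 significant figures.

0.826

L_J/L_Y = (R_J/R_Y)²(T_J/T_Y)⁴ = (0.500)² × (1.00)⁴ = 0.2500.
F_J/F_Y = (L_J/L_Y)/(d_J/d_Y)² = 0.2500 / (0.550)² = 0.8264.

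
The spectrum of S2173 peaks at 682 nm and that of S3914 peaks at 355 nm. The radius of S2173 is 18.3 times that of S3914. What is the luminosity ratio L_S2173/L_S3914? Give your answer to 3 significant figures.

24.6

Wien's law gives T ∝ 1/λ_max, so T_S2173/T_S3914 = λ_S3914/λ_S2173 = 355/682 = 0.5205.
Then L ∝ R²T⁴ gives L_S2173/L_S3914 = (18.3)² × (0.5205)⁴ = 334.9 × 0.07341 = 24.59.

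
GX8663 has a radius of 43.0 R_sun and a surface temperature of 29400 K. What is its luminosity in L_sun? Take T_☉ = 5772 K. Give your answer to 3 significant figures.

L/L_☉ = (R/R_☉)² (T/T_☉)⁴ = (43.0)² × (29400/5772)⁴
       = 1849 × (5.094)⁴ = 1849 × 673.1 = 1.245×10^6.

1.24×10^6 L_sun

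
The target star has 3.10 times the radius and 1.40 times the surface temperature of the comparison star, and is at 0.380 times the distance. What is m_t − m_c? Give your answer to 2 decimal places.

L_t/L_c = (3.10)²(1.40)⁴ = 36.92.
F_t/F_c = (L_t/L_c)/(d_t/d_c)² = 36.92/0.1444 = 255.7.
m_t − m_c = −2.5 log₁₀(255.7) = -6.02.

-6.02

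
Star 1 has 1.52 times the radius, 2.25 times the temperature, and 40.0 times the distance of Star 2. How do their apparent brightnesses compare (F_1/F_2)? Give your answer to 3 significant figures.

0.0370

L_1/L_2 = (R_1/R_2)²(T_1/T_2)⁴ = (1.52)² × (2.25)⁴ = 59.21.
F_1/F_2 = (L_1/L_2)/(d_1/d_2)² = 59.21 / (40.0)² = 0.03701.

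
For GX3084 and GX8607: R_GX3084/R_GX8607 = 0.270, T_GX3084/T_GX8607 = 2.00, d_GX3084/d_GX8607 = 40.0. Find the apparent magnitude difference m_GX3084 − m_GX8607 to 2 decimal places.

7.84

L_GX3084/L_GX8607 = (0.270)²(2.00)⁴ = 1.166.
F_GX3084/F_GX8607 = (L_GX3084/L_GX8607)/(d_GX3084/d_GX8607)² = 1.166/1600 = 7.290×10^-4.
m_GX3084 − m_GX8607 = −2.5 log₁₀(7.290×10^-4) = 7.84.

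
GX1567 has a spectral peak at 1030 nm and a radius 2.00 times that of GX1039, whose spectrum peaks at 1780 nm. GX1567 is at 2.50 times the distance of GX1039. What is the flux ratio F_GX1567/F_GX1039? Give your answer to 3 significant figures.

Wien's law: T_GX1567/T_GX1039 = λ_GX1039/λ_GX1567 = 1780/1030 = 1.728.
L_GX1567/L_GX1039 = (R_GX1567/R_GX1039)²(T_GX1567/T_GX1039)⁴ = (2.00)²(1.728)⁴ = 35.68.
F_GX1567/F_GX1039 = (L_GX1567/L_GX1039)/(d_GX1567/d_GX1039)² = 35.68/(2.50)² = 5.708.

5.71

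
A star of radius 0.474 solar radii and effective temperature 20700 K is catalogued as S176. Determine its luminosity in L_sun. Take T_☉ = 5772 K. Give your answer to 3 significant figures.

L/L_☉ = (R/R_☉)² (T/T_☉)⁴ = (0.474)² × (20700/5772)⁴
       = 0.2247 × (3.586)⁴ = 0.2247 × 165.4 = 37.16.

37.2 L_sun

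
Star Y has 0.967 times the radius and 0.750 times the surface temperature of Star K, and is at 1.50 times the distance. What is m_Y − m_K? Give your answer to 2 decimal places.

L_Y/L_K = (0.967)²(0.750)⁴ = 0.2959.
F_Y/F_K = (L_Y/L_K)/(d_Y/d_K)² = 0.2959/2.250 = 0.1315.
m_Y − m_K = −2.5 log₁₀(0.1315) = 2.20.

2.20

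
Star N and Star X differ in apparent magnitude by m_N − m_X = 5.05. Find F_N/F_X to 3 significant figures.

F_N/F_X = 10^(−(m_N − m_X)/2.5) = 10^(-5.05/2.5) = 10^-2.020 = 0.009550.

0.00955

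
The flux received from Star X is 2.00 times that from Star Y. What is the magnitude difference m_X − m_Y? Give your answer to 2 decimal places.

m_X − m_Y = −2.5 log₁₀(F_X/F_Y) = −2.5 log₁₀(2.00) = −2.5 × (0.301) = -0.753.

-0.75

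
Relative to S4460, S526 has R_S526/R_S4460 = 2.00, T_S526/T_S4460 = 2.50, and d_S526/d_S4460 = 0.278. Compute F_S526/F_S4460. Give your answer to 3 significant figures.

L_S526/L_S4460 = (R_S526/R_S4460)²(T_S526/T_S4460)⁴ = (2.00)² × (2.50)⁴ = 156.2.
F_S526/F_S4460 = (L_S526/L_S4460)/(d_S526/d_S4460)² = 156.2 / (0.278)² = 2022.

2.02×10^3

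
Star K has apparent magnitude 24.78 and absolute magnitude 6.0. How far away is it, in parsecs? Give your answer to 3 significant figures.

5.70×10^4 pc

m − M = 5 log₁₀(d/10 pc)
24.78 − (6.0) = 18.78 = 5 log₁₀(d/10)
d = 10 × 10^(18.78/5) = 10 × 10^3.756 = 5.702×10^4 pc.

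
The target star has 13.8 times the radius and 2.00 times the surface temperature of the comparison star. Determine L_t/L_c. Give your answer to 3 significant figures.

From the Stefan–Boltzmann law, L ∝ R²T⁴, so
L_t/L_c = (R_t/R_c)² (T_t/T_c)⁴ = (13.8)² × (2.00)⁴ = 190.4 × 16.00 = 3047.

3.05×10^3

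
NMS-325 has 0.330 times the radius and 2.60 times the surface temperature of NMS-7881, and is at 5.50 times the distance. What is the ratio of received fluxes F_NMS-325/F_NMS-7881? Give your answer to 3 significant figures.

0.165

L_NMS-325/L_NMS-7881 = (R_NMS-325/R_NMS-7881)²(T_NMS-325/T_NMS-7881)⁴ = (0.330)² × (2.60)⁴ = 4.976.
F_NMS-325/F_NMS-7881 = (L_NMS-325/L_NMS-7881)/(d_NMS-325/d_NMS-7881)² = 4.976 / (5.50)² = 0.1645.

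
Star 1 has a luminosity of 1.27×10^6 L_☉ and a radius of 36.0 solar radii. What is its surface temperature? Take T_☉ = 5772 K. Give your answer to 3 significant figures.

T/T_☉ = (L/L_☉)^(1/4) / (R/R_☉)^(1/2)
T = 5772 × (1.27×10^6)^(1/4) / √(36.0) = 5772 × 33.57 / 6.000 = 3.229×10^4 K.

3.23×10^4 K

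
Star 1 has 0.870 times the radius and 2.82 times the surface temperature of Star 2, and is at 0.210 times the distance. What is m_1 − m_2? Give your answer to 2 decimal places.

L_1/L_2 = (0.870)²(2.82)⁴ = 47.87.
F_1/F_2 = (L_1/L_2)/(d_1/d_2)² = 47.87/0.04410 = 1085.
m_1 − m_2 = −2.5 log₁₀(1085) = -7.59.

-7.59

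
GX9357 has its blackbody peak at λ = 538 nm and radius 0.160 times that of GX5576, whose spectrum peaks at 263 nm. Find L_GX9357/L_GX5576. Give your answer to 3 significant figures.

0.00146

Wien's law gives T ∝ 1/λ_max, so T_GX9357/T_GX5576 = λ_GX5576/λ_GX9357 = 263/538 = 0.4888.
Then L ∝ R²T⁴ gives L_GX9357/L_GX5576 = (0.160)² × (0.4888)⁴ = 0.02560 × 0.05711 = 0.001462.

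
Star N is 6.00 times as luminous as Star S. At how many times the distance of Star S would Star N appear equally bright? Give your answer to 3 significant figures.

Equal flux requires L_N/d_N² = L_S/d_S², so d_N/d_S = √(L_N/L_S)
= √(6.00) = 2.449.

2.45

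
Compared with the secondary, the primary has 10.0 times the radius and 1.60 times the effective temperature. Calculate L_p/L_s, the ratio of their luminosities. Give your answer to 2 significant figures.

From the Stefan–Boltzmann law, L ∝ R²T⁴, so
L_p/L_s = (R_p/R_s)² (T_p/T_s)⁴ = (10.0)² × (1.60)⁴ = 100.0 × 6.554 = 655.4.

6.6×10^2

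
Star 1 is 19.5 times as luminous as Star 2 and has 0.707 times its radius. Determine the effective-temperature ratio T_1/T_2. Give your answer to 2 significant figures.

L ∝ R²T⁴ gives T ∝ (L/R²)^(1/4), so
T_1/T_2 = (19.5 / 0.707²)^(1/4) = (39.01)^(1/4) = 2.499.

2.5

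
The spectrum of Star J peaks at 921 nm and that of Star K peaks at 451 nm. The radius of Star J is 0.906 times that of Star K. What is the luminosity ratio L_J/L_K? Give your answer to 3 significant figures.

Wien's law gives T ∝ 1/λ_max, so T_J/T_K = λ_K/λ_J = 451/921 = 0.4897.
Then L ∝ R²T⁴ gives L_J/L_K = (0.906)² × (0.4897)⁴ = 0.8208 × 0.05750 = 0.04720.

0.0472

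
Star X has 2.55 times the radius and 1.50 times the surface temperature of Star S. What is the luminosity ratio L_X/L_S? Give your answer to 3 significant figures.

32.9

From the Stefan–Boltzmann law, L ∝ R²T⁴, so
L_X/L_S = (R_X/R_S)² (T_X/T_S)⁴ = (2.55)² × (1.50)⁴ = 6.502 × 5.062 = 32.92.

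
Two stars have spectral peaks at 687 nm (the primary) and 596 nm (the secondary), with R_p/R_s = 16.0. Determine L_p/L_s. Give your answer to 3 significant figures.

145

Wien's law gives T ∝ 1/λ_max, so T_p/T_s = λ_s/λ_p = 596/687 = 0.8675.
Then L ∝ R²T⁴ gives L_p/L_s = (16.0)² × (0.8675)⁴ = 256.0 × 0.5664 = 145.0.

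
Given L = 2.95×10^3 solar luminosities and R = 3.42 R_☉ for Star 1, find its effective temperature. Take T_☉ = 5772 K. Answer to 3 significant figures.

2.30×10^4 K

T/T_☉ = (L/L_☉)^(1/4) / (R/R_☉)^(1/2)
T = 5772 × (2.95×10^3)^(1/4) / √(3.42) = 5772 × 7.370 / 1.849 = 2.300×10^4 K.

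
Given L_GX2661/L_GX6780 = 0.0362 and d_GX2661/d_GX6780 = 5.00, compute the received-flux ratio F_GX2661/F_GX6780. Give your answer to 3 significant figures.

0.00145

F = L/(4πd²), so F_GX2661/F_GX6780 = (L_GX2661/L_GX6780) / (d_GX2661/d_GX6780)²
= 0.0362 / (5.00)² = 0.0362 / 25.00 = 0.001448.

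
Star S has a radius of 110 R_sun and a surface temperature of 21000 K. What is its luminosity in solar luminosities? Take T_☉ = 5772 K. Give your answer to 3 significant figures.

L/L_☉ = (R/R_☉)² (T/T_☉)⁴ = (110)² × (21000/5772)⁴
       = 1.210×10^4 × (3.638)⁴ = 1.210×10^4 × 175.2 = 2.120×10^6.

2.12×10^6 solar luminosities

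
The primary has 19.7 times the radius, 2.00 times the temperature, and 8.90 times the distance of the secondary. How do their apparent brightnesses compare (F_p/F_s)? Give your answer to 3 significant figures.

L_p/L_s = (R_p/R_s)²(T_p/T_s)⁴ = (19.7)² × (2.00)⁴ = 6209.
F_p/F_s = (L_p/L_s)/(d_p/d_s)² = 6209 / (8.90)² = 78.39.

78.4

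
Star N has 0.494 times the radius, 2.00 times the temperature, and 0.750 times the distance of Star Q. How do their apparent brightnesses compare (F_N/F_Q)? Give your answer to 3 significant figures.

L_N/L_Q = (R_N/R_Q)²(T_N/T_Q)⁴ = (0.494)² × (2.00)⁴ = 3.905.
F_N/F_Q = (L_N/L_Q)/(d_N/d_Q)² = 3.905 / (0.750)² = 6.941.

6.94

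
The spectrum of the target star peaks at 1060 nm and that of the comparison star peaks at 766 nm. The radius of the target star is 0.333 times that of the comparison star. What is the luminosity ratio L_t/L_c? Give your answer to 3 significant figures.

Wien's law gives T ∝ 1/λ_max, so T_t/T_c = λ_c/λ_t = 766/1060 = 0.7226.
Then L ∝ R²T⁴ gives L_t/L_c = (0.333)² × (0.7226)⁴ = 0.1109 × 0.2727 = 0.03024.

0.0302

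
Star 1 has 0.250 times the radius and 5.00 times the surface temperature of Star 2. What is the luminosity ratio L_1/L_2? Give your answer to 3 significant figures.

39.1

From the Stefan–Boltzmann law, L ∝ R²T⁴, so
L_1/L_2 = (R_1/R_2)² (T_1/T_2)⁴ = (0.250)² × (5.00)⁴ = 0.06250 × 625.0 = 39.06.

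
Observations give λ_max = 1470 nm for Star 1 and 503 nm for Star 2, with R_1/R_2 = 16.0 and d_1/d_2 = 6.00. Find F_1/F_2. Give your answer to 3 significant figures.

0.0975

Wien's law: T_1/T_2 = λ_2/λ_1 = 503/1470 = 0.3422.
L_1/L_2 = (R_1/R_2)²(T_1/T_2)⁴ = (16.0)²(0.3422)⁴ = 3.509.
F_1/F_2 = (L_1/L_2)/(d_1/d_2)² = 3.509/(6.00)² = 0.09749.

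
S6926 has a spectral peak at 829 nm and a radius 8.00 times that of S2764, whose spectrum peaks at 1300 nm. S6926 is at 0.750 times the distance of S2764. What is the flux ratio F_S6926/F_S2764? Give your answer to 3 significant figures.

Wien's law: T_S6926/T_S2764 = λ_S2764/λ_S6926 = 1300/829 = 1.568.
L_S6926/L_S2764 = (R_S6926/R_S2764)²(T_S6926/T_S2764)⁴ = (8.00)²(1.568)⁴ = 387.0.
F_S6926/F_S2764 = (L_S6926/L_S2764)/(d_S6926/d_S2764)² = 387.0/(0.750)² = 688.0.

688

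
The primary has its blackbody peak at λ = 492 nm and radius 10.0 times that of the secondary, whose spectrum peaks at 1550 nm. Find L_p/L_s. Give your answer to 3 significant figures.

9.85×10^3

Wien's law gives T ∝ 1/λ_max, so T_p/T_s = λ_s/λ_p = 1550/492 = 3.150.
Then L ∝ R²T⁴ gives L_p/L_s = (10.0)² × (3.150)⁴ = 100.0 × 98.51 = 9851.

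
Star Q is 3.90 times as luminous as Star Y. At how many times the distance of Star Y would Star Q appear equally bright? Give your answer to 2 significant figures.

Equal flux requires L_Q/d_Q² = L_Y/d_Y², so d_Q/d_Y = √(L_Q/L_Y)
= √(3.90) = 1.975.

2.0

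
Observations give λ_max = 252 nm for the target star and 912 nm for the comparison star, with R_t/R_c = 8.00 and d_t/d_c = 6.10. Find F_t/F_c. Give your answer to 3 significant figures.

Wien's law: T_t/T_c = λ_c/λ_t = 912/252 = 3.619.
L_t/L_c = (R_t/R_c)²(T_t/T_c)⁴ = (8.00)²(3.619)⁴ = 1.098×10^4.
F_t/F_c = (L_t/L_c)/(d_t/d_c)² = 1.098×10^4/(6.10)² = 295.1.

295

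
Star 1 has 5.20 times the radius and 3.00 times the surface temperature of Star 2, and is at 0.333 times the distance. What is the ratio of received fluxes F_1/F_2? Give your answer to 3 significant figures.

L_1/L_2 = (R_1/R_2)²(T_1/T_2)⁴ = (5.20)² × (3.00)⁴ = 2190.
F_1/F_2 = (L_1/L_2)/(d_1/d_2)² = 2190 / (0.333)² = 1.975×10^4.

1.98×10^4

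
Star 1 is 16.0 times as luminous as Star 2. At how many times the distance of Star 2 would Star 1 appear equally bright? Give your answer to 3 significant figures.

4.00

Equal flux requires L_1/d_1² = L_2/d_2², so d_1/d_2 = √(L_1/L_2)
= √(16.0) = 4.000.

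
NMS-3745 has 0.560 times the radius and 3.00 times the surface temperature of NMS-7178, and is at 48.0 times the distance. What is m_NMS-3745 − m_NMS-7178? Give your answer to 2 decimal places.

L_NMS-3745/L_NMS-7178 = (0.560)²(3.00)⁴ = 25.40.
F_NMS-3745/F_NMS-7178 = (L_NMS-3745/L_NMS-7178)/(d_NMS-3745/d_NMS-7178)² = 25.40/2304 = 0.01103.
m_NMS-3745 − m_NMS-7178 = −2.5 log₁₀(0.01103) = 4.89.

4.89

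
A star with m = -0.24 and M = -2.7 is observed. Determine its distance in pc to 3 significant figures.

m − M = 5 log₁₀(d/10 pc)
-0.24 − (-2.7) = 2.46 = 5 log₁₀(d/10)
d = 10 × 10^(2.46/5) = 10 × 10^0.492 = 31.05 pc.

31.0 pc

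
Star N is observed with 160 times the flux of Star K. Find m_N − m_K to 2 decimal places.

m_N − m_K = −2.5 log₁₀(F_N/F_K) = −2.5 log₁₀(160) = −2.5 × (2.204) = -5.510.

-5.51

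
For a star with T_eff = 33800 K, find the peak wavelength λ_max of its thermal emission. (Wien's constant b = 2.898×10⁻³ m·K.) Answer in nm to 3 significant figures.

85.7 nm

λ_max = b/T = 2.898×10⁻³ / 33800 = 8.57×10^-8 m = 85.74 nm.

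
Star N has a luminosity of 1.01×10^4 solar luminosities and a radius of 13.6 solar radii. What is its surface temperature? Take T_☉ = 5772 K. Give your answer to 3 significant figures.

1.57×10^4 K

T/T_☉ = (L/L_☉)^(1/4) / (R/R_☉)^(1/2)
T = 5772 × (1.01×10^4)^(1/4) / √(13.6) = 5772 × 10.02 / 3.688 = 1.569×10^4 K.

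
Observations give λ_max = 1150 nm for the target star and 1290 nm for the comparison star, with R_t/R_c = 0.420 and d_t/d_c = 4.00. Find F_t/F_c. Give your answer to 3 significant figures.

Wien's law: T_t/T_c = λ_c/λ_t = 1290/1150 = 1.122.
L_t/L_c = (R_t/R_c)²(T_t/T_c)⁴ = (0.420)²(1.122)⁴ = 0.2793.
F_t/F_c = (L_t/L_c)/(d_t/d_c)² = 0.2793/(4.00)² = 0.01746.

0.0175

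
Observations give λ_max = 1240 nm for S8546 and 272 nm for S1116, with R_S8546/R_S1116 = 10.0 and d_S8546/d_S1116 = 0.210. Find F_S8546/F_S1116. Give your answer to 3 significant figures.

Wien's law: T_S8546/T_S1116 = λ_S1116/λ_S8546 = 272/1240 = 0.2194.
L_S8546/L_S1116 = (R_S8546/R_S1116)²(T_S8546/T_S1116)⁴ = (10.0)²(0.2194)⁴ = 0.2315.
F_S8546/F_S1116 = (L_S8546/L_S1116)/(d_S8546/d_S1116)² = 0.2315/(0.210)² = 5.250.

5.25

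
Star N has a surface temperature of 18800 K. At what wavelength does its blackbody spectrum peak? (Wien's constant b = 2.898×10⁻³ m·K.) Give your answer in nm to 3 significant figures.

154 nm

λ_max = b/T = 2.898×10⁻³ / 18800 = 1.54×10^-7 m = 154.1 nm.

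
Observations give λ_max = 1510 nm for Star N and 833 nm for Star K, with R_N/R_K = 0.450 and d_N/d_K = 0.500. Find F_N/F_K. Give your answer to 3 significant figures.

Wien's law: T_N/T_K = λ_K/λ_N = 833/1510 = 0.5517.
L_N/L_K = (R_N/R_K)²(T_N/T_K)⁴ = (0.450)²(0.5517)⁴ = 0.01875.
F_N/F_K = (L_N/L_K)/(d_N/d_K)² = 0.01875/(0.500)² = 0.07502.

0.0750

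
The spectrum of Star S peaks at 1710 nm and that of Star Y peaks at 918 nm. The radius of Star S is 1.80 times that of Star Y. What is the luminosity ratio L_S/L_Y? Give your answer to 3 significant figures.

Wien's law gives T ∝ 1/λ_max, so T_S/T_Y = λ_Y/λ_S = 918/1710 = 0.5368.
Then L ∝ R²T⁴ gives L_S/L_Y = (1.80)² × (0.5368)⁴ = 3.240 × 0.08306 = 0.2691.

0.269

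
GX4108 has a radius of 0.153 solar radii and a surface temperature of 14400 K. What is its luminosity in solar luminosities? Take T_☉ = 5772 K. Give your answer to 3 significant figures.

0.907 solar luminosities

L/L_☉ = (R/R_☉)² (T/T_☉)⁴ = (0.153)² × (14400/5772)⁴
       = 0.02341 × (2.495)⁴ = 0.02341 × 38.74 = 0.9068.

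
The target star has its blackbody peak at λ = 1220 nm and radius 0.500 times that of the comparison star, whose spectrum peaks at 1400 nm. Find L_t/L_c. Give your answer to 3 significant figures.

0.434

Wien's law gives T ∝ 1/λ_max, so T_t/T_c = λ_c/λ_t = 1400/1220 = 1.148.
Then L ∝ R²T⁴ gives L_t/L_c = (0.500)² × (1.148)⁴ = 0.2500 × 1.734 = 0.4335.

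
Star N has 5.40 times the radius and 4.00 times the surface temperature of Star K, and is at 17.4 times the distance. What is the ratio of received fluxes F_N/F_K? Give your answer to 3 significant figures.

24.7

L_N/L_K = (R_N/R_K)²(T_N/T_K)⁴ = (5.40)² × (4.00)⁴ = 7465.
F_N/F_K = (L_N/L_K)/(d_N/d_K)² = 7465 / (17.4)² = 24.66.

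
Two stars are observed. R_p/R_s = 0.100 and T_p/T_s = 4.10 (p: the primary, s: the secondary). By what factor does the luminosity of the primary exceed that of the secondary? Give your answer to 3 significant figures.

2.83

From the Stefan–Boltzmann law, L ∝ R²T⁴, so
L_p/L_s = (R_p/R_s)² (T_p/T_s)⁴ = (0.100)² × (4.10)⁴ = 0.01000 × 282.6 = 2.826.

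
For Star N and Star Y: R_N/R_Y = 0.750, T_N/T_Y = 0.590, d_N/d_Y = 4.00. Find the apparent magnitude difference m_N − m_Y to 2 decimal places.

L_N/L_Y = (0.750)²(0.590)⁴ = 0.06816.
F_N/F_Y = (L_N/L_Y)/(d_N/d_Y)² = 0.06816/16.00 = 0.004260.
m_N − m_Y = −2.5 log₁₀(0.004260) = 5.93.

5.93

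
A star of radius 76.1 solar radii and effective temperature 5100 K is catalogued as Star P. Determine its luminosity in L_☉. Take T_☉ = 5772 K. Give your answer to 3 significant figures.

3.53×10^3 L_☉

L/L_☉ = (R/R_☉)² (T/T_☉)⁴ = (76.1)² × (5100/5772)⁴
       = 5791 × (0.8836)⁴ = 5791 × 0.6095 = 3530.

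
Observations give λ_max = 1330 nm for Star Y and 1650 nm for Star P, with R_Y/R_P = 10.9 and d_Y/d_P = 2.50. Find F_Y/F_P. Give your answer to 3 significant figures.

45.0

Wien's law: T_Y/T_P = λ_P/λ_Y = 1650/1330 = 1.241.
L_Y/L_P = (R_Y/R_P)²(T_Y/T_P)⁴ = (10.9)²(1.241)⁴ = 281.4.
F_Y/F_P = (L_Y/L_P)/(d_Y/d_P)² = 281.4/(2.50)² = 45.03.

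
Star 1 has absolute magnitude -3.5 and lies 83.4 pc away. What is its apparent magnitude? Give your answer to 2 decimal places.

m = M + 5 log₁₀(d/10 pc) = -3.5 + 5 log₁₀(83.4/10)
  = -3.5 + 5 × 0.921 = -3.5 + 4.61 = 1.11.

1.11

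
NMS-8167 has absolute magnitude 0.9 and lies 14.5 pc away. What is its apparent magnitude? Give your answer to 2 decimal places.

1.71

m = M + 5 log₁₀(d/10 pc) = 0.9 + 5 log₁₀(14.5/10)
  = 0.9 + 5 × 0.161 = 0.9 + 0.81 = 1.71.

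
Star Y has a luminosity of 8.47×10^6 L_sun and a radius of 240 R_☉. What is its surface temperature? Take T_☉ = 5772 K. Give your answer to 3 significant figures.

2.01×10^4 K

T/T_☉ = (L/L_☉)^(1/4) / (R/R_☉)^(1/2)
T = 5772 × (8.47×10^6)^(1/4) / √(240) = 5772 × 53.95 / 15.49 = 2.010×10^4 K.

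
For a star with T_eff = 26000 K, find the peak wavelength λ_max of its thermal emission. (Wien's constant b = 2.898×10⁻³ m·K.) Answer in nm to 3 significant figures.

111 nm

λ_max = b/T = 2.898×10⁻³ / 26000 = 1.11×10^-7 m = 111.5 nm.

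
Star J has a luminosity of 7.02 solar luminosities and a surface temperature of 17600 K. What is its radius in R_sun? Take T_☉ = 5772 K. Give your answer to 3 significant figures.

R/R_☉ = √(L/L_☉) / (T/T_☉)² = √(7.02) / (3.049)²
       = 2.650 / 9.298 = 0.2850.

0.285 R_sun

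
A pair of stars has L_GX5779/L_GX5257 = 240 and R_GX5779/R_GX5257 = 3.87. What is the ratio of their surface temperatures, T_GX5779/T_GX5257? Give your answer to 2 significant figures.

2.0

L ∝ R²T⁴ gives T ∝ (L/R²)^(1/4), so
T_GX5779/T_GX5257 = (240 / 3.87²)^(1/4) = (16.02)^(1/4) = 2.001.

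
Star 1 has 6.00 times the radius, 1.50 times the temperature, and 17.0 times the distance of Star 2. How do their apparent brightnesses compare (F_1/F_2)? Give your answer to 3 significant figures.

0.631

L_1/L_2 = (R_1/R_2)²(T_1/T_2)⁴ = (6.00)² × (1.50)⁴ = 182.2.
F_1/F_2 = (L_1/L_2)/(d_1/d_2)² = 182.2 / (17.0)² = 0.6306.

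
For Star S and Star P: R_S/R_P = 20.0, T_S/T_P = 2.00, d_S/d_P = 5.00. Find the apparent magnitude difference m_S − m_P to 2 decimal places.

-6.02

L_S/L_P = (20.0)²(2.00)⁴ = 6400.
F_S/F_P = (L_S/L_P)/(d_S/d_P)² = 6400/25.00 = 256.0.
m_S − m_P = −2.5 log₁₀(256.0) = -6.02.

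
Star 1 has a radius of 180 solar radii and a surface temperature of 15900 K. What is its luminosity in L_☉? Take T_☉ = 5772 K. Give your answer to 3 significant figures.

1.87×10^6 L_☉

L/L_☉ = (R/R_☉)² (T/T_☉)⁴ = (180)² × (15900/5772)⁴
       = 3.240×10^4 × (2.755)⁴ = 3.240×10^4 × 57.58 = 1.866×10^6.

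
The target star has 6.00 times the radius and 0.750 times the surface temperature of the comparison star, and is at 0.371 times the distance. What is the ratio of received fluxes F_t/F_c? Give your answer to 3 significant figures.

82.8

L_t/L_c = (R_t/R_c)²(T_t/T_c)⁴ = (6.00)² × (0.750)⁴ = 11.39.
F_t/F_c = (L_t/L_c)/(d_t/d_c)² = 11.39 / (0.371)² = 82.76.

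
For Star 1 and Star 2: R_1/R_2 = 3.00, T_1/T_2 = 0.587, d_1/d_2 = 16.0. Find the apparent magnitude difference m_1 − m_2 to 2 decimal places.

L_1/L_2 = (3.00)²(0.587)⁴ = 1.069.
F_1/F_2 = (L_1/L_2)/(d_1/d_2)² = 1.069/256.0 = 0.004174.
m_1 − m_2 = −2.5 log₁₀(0.004174) = 5.95.

5.95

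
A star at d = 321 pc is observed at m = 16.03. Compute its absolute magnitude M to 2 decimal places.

8.50

M = m − 5 log₁₀(d/10 pc) = 16.03 − 5 log₁₀(321/10)
  = 16.03 − 5 × 1.507 = 16.03 − 7.53 = 8.50.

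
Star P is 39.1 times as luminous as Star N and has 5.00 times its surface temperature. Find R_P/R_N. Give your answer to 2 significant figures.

L ∝ R²T⁴ gives R ∝ √L / T², so
R_P/R_N = √(39.1) / (5.00)² = 6.253 / 25.00 = 0.2501.

0.25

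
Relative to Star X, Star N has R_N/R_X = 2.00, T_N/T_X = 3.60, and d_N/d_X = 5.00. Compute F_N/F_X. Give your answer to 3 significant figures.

26.9

L_N/L_X = (R_N/R_X)²(T_N/T_X)⁴ = (2.00)² × (3.60)⁴ = 671.8.
F_N/F_X = (L_N/L_X)/(d_N/d_X)² = 671.8 / (5.00)² = 26.87.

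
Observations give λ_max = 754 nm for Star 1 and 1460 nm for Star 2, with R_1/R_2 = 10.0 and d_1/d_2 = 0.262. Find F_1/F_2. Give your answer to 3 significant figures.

Wien's law: T_1/T_2 = λ_2/λ_1 = 1460/754 = 1.936.
L_1/L_2 = (R_1/R_2)²(T_1/T_2)⁴ = (10.0)²(1.936)⁴ = 1406.
F_1/F_2 = (L_1/L_2)/(d_1/d_2)² = 1406/(0.262)² = 2.048×10^4.

2.05×10^4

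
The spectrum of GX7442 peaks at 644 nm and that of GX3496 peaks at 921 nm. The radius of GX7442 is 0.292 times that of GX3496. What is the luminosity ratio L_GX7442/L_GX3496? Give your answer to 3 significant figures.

Wien's law gives T ∝ 1/λ_max, so T_GX7442/T_GX3496 = λ_GX3496/λ_GX7442 = 921/644 = 1.430.
Then L ∝ R²T⁴ gives L_GX7442/L_GX3496 = (0.292)² × (1.430)⁴ = 0.08526 × 4.183 = 0.3567.

0.357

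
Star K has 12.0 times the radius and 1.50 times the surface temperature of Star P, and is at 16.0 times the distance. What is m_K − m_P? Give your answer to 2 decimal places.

-1.14

L_K/L_P = (12.0)²(1.50)⁴ = 729.0.
F_K/F_P = (L_K/L_P)/(d_K/d_P)² = 729.0/256.0 = 2.848.
m_K − m_P = −2.5 log₁₀(2.848) = -1.14.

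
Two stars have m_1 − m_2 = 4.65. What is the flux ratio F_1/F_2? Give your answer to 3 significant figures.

0.0138

F_1/F_2 = 10^(−(m_1 − m_2)/2.5) = 10^(-4.65/2.5) = 10^-1.860 = 0.01380.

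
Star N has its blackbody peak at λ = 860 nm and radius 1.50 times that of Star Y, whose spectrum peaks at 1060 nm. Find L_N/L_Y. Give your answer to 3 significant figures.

Wien's law gives T ∝ 1/λ_max, so T_N/T_Y = λ_Y/λ_N = 1060/860 = 1.233.
Then L ∝ R²T⁴ gives L_N/L_Y = (1.50)² × (1.233)⁴ = 2.250 × 2.308 = 5.193.

5.19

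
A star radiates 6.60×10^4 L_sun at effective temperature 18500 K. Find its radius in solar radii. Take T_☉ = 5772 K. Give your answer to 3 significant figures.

25.0 solar radii

R/R_☉ = √(L/L_☉) / (T/T_☉)² = √(6.60×10^4) / (3.205)²
       = 256.9 / 10.27 = 25.01.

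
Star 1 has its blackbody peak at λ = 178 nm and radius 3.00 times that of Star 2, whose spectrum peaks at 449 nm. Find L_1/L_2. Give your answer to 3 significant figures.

Wien's law gives T ∝ 1/λ_max, so T_1/T_2 = λ_2/λ_1 = 449/178 = 2.522.
Then L ∝ R²T⁴ gives L_1/L_2 = (3.00)² × (2.522)⁴ = 9.000 × 40.49 = 364.4.

364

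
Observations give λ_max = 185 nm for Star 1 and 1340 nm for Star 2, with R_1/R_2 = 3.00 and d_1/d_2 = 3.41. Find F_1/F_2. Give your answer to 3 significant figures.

Wien's law: T_1/T_2 = λ_2/λ_1 = 1340/185 = 7.243.
L_1/L_2 = (R_1/R_2)²(T_1/T_2)⁴ = (3.00)²(7.243)⁴ = 2.477×10^4.
F_1/F_2 = (L_1/L_2)/(d_1/d_2)² = 2.477×10^4/(3.41)² = 2130.

2.13×10^3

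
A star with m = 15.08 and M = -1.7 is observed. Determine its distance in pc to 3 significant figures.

2.27×10^4 pc

m − M = 5 log₁₀(d/10 pc)
15.08 − (-1.7) = 16.78 = 5 log₁₀(d/10)
d = 10 × 10^(16.78/5) = 10 × 10^3.356 = 2.270×10^4 pc.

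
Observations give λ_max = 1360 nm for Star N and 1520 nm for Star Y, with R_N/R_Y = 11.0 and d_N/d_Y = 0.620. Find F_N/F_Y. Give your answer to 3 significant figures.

Wien's law: T_N/T_Y = λ_Y/λ_N = 1520/1360 = 1.118.
L_N/L_Y = (R_N/R_Y)²(T_N/T_Y)⁴ = (11.0)²(1.118)⁴ = 188.8.
F_N/F_Y = (L_N/L_Y)/(d_N/d_Y)² = 188.8/(0.620)² = 491.2.

491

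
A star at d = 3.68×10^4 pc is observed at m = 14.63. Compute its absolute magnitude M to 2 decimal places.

-3.20

M = m − 5 log₁₀(d/10 pc) = 14.63 − 5 log₁₀(3.68×10^4/10)
  = 14.63 − 5 × 3.566 = 14.63 − 17.83 = -3.20.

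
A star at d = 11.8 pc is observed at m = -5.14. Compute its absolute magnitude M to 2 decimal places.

M = m − 5 log₁₀(d/10 pc) = -5.14 − 5 log₁₀(11.8/10)
  = -5.14 − 5 × 0.072 = -5.14 − 0.36 = -5.50.

-5.50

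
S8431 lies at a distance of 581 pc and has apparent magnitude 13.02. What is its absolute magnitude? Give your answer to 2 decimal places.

4.20

M = m − 5 log₁₀(d/10 pc) = 13.02 − 5 log₁₀(581/10)
  = 13.02 − 5 × 1.764 = 13.02 − 8.82 = 4.20.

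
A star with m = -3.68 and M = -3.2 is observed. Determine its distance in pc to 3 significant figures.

m − M = 5 log₁₀(d/10 pc)
-3.68 − (-3.2) = -0.48 = 5 log₁₀(d/10)
d = 10 × 10^(-0.48/5) = 10 × 10^-0.096 = 8.017 pc.

8.02 pc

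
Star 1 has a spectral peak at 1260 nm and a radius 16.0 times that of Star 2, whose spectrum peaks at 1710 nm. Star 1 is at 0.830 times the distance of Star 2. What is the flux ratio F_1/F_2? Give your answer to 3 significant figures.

Wien's law: T_1/T_2 = λ_2/λ_1 = 1710/1260 = 1.357.
L_1/L_2 = (R_1/R_2)²(T_1/T_2)⁴ = (16.0)²(1.357)⁴ = 868.4.
F_1/F_2 = (L_1/L_2)/(d_1/d_2)² = 868.4/(0.830)² = 1261.

1.26×10^3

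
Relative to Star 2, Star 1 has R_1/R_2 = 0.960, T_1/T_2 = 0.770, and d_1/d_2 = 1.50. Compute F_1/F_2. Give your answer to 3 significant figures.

0.144

L_1/L_2 = (R_1/R_2)²(T_1/T_2)⁴ = (0.960)² × (0.770)⁴ = 0.3240.
F_1/F_2 = (L_1/L_2)/(d_1/d_2)² = 0.3240 / (1.50)² = 0.1440.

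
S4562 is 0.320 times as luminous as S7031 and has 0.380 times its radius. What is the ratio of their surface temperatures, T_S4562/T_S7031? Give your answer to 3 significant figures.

L ∝ R²T⁴ gives T ∝ (L/R²)^(1/4), so
T_S4562/T_S7031 = (0.320 / 0.380²)^(1/4) = (2.216)^(1/4) = 1.220.

1.22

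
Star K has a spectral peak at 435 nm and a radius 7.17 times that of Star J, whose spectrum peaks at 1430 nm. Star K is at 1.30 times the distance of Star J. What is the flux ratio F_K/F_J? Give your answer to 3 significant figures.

Wien's law: T_K/T_J = λ_J/λ_K = 1430/435 = 3.287.
L_K/L_J = (R_K/R_J)²(T_K/T_J)⁴ = (7.17)²(3.287)⁴ = 6004.
F_K/F_J = (L_K/L_J)/(d_K/d_J)² = 6004/(1.30)² = 3553.

3.55×10^3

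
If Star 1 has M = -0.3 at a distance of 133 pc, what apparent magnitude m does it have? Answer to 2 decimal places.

5.32

m = M + 5 log₁₀(d/10 pc) = -0.3 + 5 log₁₀(133/10)
  = -0.3 + 5 × 1.124 = -0.3 + 5.62 = 5.32.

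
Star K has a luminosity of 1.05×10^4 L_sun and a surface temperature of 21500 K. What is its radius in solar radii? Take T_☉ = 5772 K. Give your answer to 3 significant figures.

7.39 solar radii

R/R_☉ = √(L/L_☉) / (T/T_☉)² = √(1.05×10^4) / (3.725)²
       = 102.5 / 13.87 = 7.385.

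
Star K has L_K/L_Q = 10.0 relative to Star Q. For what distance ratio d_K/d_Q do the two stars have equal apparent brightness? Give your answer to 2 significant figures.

Equal flux requires L_K/d_K² = L_Q/d_Q², so d_K/d_Q = √(L_K/L_Q)
= √(10.0) = 3.162.

3.2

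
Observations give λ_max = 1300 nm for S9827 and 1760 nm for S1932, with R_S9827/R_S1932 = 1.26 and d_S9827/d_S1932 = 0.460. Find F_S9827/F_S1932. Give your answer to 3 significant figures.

25.2

Wien's law: T_S9827/T_S1932 = λ_S1932/λ_S9827 = 1760/1300 = 1.354.
L_S9827/L_S1932 = (R_S9827/R_S1932)²(T_S9827/T_S1932)⁴ = (1.26)²(1.354)⁴ = 5.334.
F_S9827/F_S1932 = (L_S9827/L_S1932)/(d_S9827/d_S1932)² = 5.334/(0.460)² = 25.21.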